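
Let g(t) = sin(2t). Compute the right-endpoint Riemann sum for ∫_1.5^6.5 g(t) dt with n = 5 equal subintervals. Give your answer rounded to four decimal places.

Δt = (6.5 − 1.5)/5 = 1.
Right endpoints: 2.5, 3.5, 4.5, 5.5, 6.5.
g(2.5) ≈ -0.9589, g(3.5) ≈ 0.6570, g(4.5) ≈ 0.4121, g(5.5) ≈ -1.0000, g(6.5) ≈ 0.4202.
Sum = Δt · [g(2.5) + g(3.5) + g(4.5) + g(5.5) + g(6.5)].
Sum ≈ -0.4696.

-0.4696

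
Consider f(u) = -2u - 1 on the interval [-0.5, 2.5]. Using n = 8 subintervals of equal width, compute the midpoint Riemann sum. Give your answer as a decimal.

Δu = (2.5 − (-0.5))/8 = 0.375.
Midpoints: -0.3125, 0.0625, 0.4375, 0.8125, 1.1875, 1.5625, 1.9375, 2.3125.
f(-0.3125) = -0.375, f(0.0625) = -1.125, f(0.4375) = -1.875, f(0.8125) = -2.625, f(1.1875) = -3.375, f(1.5625) = -4.125, f(1.9375) = -4.875, f(2.3125) = -5.625.
Sum = Δu · [f(-0.3125) + f(0.0625) + f(0.4375) + ...].
Sum = -9.

-9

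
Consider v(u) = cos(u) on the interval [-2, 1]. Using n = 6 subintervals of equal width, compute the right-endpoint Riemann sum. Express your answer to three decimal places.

Δu = (1 − (-2))/6 = 0.5.
Right endpoints: -1.5, -1, -0.5, 0, 0.5, 1.
v(-1.5) ≈ 0.071, v(-1) ≈ 0.540, v(-0.5) ≈ 0.878, v(0) ≈ 1.000, v(0.5) ≈ 0.878, v(1) ≈ 0.540.
Sum = Δu · [v(-1.5) + v(-1) + v(-0.5) + ...].
Sum ≈ 1.953.

1.953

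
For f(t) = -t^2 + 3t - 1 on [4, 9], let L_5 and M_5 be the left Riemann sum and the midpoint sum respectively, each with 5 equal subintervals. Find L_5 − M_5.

L_5 = -105.
M_5 = -128.75.
L_5 − M_5 = 23.75.

23.75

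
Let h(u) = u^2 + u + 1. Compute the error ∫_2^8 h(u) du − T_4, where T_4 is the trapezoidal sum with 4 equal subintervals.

Exact integral: ∫_2^8 h(u) du = 204.
T_4 = 206.25.
Error = 204 − 206.25 = -2.25.

-2.25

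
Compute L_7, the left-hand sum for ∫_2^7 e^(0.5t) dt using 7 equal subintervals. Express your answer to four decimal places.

Δt = (7 − 2)/7 = 5/7.
Left endpoints: 2, 19/7, 24/7, 29/7, 34/7, 39/7, 44/7.
f(2) ≈ 2.7183, f(19/7) ≈ 3.8851, f(24/7) ≈ 5.5527, f(29/7) ≈ 7.9362, f(34/7) ≈ 11.3427, f(39/7) ≈ 16.2114, f(44/7) ≈ 23.1700.
Sum = Δt · [f(2) + f(19/7) + f(24/7) + ...].
Sum ≈ 50.5830.

50.5830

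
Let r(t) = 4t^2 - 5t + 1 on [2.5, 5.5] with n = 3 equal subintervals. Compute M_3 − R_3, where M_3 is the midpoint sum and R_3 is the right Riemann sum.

M_3 = 143.
R_3 = 186.5.
M_3 − R_3 = -43.5.

-43.5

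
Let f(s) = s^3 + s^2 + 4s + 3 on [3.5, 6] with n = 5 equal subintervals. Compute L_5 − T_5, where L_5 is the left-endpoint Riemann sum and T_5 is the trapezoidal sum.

L_5 = 349.0625.
T_5 = 400.78125.
L_5 − T_5 = -51.71875.

-51.71875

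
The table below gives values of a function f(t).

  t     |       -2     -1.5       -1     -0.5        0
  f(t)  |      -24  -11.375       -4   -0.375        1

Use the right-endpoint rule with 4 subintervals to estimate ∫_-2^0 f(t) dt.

Δt = 0.5.
Sum = 0.5·[(-11.375) + (-4) + (-0.375) + 1] = -7.375.

-7.375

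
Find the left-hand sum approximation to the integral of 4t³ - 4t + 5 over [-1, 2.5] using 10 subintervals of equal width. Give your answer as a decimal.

36.518125

Δt = (2.5 − (-1))/10 = 0.35.
Left endpoints: -1, -0.65, -0.3, 0.05, 0.4, 0.75, 1.1, 1.45, 1.8, 2.15.
f(-1) = 5, f(-0.65) = 6.5015, f(-0.3) = 6.092, f(0.05) = 4.8005, f(0.4) = 3.656, f(0.75) = 3.6875, f(1.1) = 5.924, f(1.45) = 11.3945, f(1.8) = 21.128, f(2.15) = 36.1535.
Sum = Δt · [f(-1) + f(-0.65) + f(-0.3) + ...].
Sum = 36.518125.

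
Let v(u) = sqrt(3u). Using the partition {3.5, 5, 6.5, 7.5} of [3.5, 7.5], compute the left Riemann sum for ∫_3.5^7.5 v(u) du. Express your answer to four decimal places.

Subinterval widths: 1.5, 1.5, 1.
Left endpoints: 3.5, 5, 6.5.
v(3.5) ≈ 3.2404, v(5) ≈ 3.8730, v(6.5) ≈ 4.4159.
Sum = Σ Δu_i · v(u_i).
Sum ≈ 15.0859.

15.0859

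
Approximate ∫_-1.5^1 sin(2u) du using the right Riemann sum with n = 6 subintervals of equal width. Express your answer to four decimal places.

-0.0513

Δu = (1 − (-1.5))/6 = 5/12.
Right endpoints: -13/12, -2/3, -0.25, 1/6, 7/12, 1.
f(-13/12) ≈ -0.8277, f(-2/3) ≈ -0.9719, f(-0.25) ≈ -0.4794, f(1/6) ≈ 0.3272, f(7/12) ≈ 0.9194, f(1) ≈ 0.9093.
Sum = Δu · [f(-13/12) + f(-2/3) + f(-0.25) + ...].
Sum ≈ -0.0513.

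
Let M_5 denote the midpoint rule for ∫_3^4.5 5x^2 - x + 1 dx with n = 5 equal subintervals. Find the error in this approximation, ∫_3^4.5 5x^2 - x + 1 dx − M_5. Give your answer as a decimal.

Exact integral: ∫_3^4.5 f(x) dx = 102.75.
M_5 = 102.69375.
Error = 102.75 − 102.69375 = 0.05625.

0.05625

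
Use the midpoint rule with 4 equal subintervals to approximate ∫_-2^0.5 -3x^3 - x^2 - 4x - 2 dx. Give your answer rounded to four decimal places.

11.2769

Δx = (0.5 − (-2))/4 = 0.625.
Midpoints: -1.6875, -1.0625, -0.4375, 0.1875.
f(-1.6875) = 66841/4096, f(-1.0625) = 19331/4096, f(-0.4375) = -779/4096, f(0.1875) = -11489/4096.
Sum = Δx · [f(-1.6875) + f(-1.0625) + f(-0.4375) + f(0.1875)].
Sum ≈ 11.2769.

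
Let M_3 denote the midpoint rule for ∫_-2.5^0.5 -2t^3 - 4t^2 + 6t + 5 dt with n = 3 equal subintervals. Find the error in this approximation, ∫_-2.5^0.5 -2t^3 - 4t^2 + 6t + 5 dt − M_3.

0.5

Exact integral: ∫_-2.5^0.5 f(t) dt = -4.5.
M_3 = -5.
Error = -4.5 − (-5) = 0.5.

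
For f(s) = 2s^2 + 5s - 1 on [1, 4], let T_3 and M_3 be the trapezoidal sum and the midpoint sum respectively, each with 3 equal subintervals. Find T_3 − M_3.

T_3 = 77.5.
M_3 = 76.
T_3 − M_3 = 1.5.

1.5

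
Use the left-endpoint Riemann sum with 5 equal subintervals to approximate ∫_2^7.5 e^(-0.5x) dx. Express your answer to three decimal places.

Δx = (7.5 − 2)/5 = 1.1.
Left endpoints: 2, 3.1, 4.2, 5.3, 6.4.
f(2) ≈ 0.368, f(3.1) ≈ 0.212, f(4.2) ≈ 0.122, f(5.3) ≈ 0.071, f(6.4) ≈ 0.041.
Sum = Δx · [f(2) + f(3.1) + f(4.2) + f(5.3) + f(6.4)].
Sum ≈ 0.895.

0.895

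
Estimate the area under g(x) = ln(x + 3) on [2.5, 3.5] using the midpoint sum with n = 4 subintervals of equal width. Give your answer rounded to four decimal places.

1.7907

Δx = (3.5 − 2.5)/4 = 0.25.
Midpoints: 2.625, 2.875, 3.125, 3.375.
g(2.625) ≈ 1.7272, g(2.875) ≈ 1.7707, g(3.125) ≈ 1.8124, g(3.375) ≈ 1.8524.
Sum = Δx · [g(2.625) + g(2.875) + g(3.125) + g(3.375)].
Sum ≈ 1.7907.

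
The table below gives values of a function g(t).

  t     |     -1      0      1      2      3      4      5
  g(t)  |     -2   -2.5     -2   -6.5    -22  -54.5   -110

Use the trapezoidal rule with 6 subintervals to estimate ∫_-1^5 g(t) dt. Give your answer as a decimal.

-143.5

Δt = 1.
T_6 = (1/2)·[(-2) + 2·(-2.5) + 2·(-2) + 2·(-6.5) + 2·(-22) + 2·(-54.5) + (-110)] = -143.5.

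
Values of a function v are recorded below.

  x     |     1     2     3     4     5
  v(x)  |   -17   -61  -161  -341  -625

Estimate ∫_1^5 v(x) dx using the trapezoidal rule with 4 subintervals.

-884

Δx = 1.
T_4 = (1/2)·[(-17) + 2·(-61) + 2·(-161) + 2·(-341) + (-625)] = -884.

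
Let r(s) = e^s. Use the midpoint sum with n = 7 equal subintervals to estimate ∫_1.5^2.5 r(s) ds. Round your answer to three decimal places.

Δs = (2.5 − 1.5)/7 = 1/7.
Midpoints: 11/7, 12/7, 13/7, 2, 15/7, 16/7, 17/7.
r(11/7) ≈ 4.814, r(12/7) ≈ 5.553, r(13/7) ≈ 6.405, r(2) ≈ 7.389, r(15/7) ≈ 8.524, r(16/7) ≈ 9.833, r(17/7) ≈ 11.343.
Sum = Δs · [r(11/7) + r(12/7) + r(13/7) + ...].
Sum ≈ 7.694.

7.694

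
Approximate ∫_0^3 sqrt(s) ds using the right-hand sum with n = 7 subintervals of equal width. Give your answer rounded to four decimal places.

Δs = (3 − 0)/7 = 3/7.
Right endpoints: 3/7, 6/7, 9/7, 12/7, 15/7, 18/7, 3.
f(3/7) ≈ 0.6547, f(6/7) ≈ 0.9258, f(9/7) ≈ 1.1339, f(12/7) ≈ 1.3093, f(15/7) ≈ 1.4639, f(18/7) ≈ 1.6036, f(3) ≈ 1.7321.
Sum = Δs · [f(3/7) + f(6/7) + f(9/7) + ...].
Sum ≈ 3.7813.

3.7813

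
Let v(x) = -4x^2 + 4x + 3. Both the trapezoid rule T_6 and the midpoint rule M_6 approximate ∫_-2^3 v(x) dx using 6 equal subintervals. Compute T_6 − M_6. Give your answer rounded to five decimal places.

-3.47222

T_6 ≈ -23.9814815.
M_6 ≈ -20.5092593.
T_6 − M_6 ≈ -3.47222.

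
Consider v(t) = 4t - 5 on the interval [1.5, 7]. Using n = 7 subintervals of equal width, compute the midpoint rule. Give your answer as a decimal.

66

Δt = (7 − 1.5)/7 = 11/14.
Midpoints: 53/28, 75/28, 97/28, 4.25, 141/28, 163/28, 185/28.
v(53/28) = 18/7, v(75/28) = 40/7, v(97/28) = 62/7, v(4.25) = 12, v(141/28) = 106/7, v(163/28) = 128/7, v(185/28) = 150/7.
Sum = Δt · [v(53/28) + v(75/28) + v(97/28) + ...].
Sum = 66.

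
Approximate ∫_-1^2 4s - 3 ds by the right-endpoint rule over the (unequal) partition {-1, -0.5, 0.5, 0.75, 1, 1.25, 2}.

1

Subinterval widths: 0.5, 1, 0.25, 0.25, 0.25, 0.75.
Right endpoints: -0.5, 0.5, 0.75, 1, 1.25, 2.
f(-0.5) = -5, f(0.5) = -1, f(0.75) = 0, f(1) = 1, f(1.25) = 2, f(2) = 5.
Sum = Σ Δs_i · f(s_i).
Sum = 1.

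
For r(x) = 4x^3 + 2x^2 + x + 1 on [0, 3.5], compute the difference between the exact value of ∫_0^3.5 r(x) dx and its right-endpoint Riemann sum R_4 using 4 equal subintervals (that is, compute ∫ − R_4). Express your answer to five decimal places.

Exact integral: ∫_0^3.5 r(x) dx ≈ 188.2708333.
R_4 = 285.82421875.
Error ≈ 188.2708333 − 285.82421875 ≈ -97.55339.

-97.55339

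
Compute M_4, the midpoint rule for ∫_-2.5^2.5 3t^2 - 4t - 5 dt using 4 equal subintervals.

Δt = (2.5 − (-2.5))/4 = 1.25.
Midpoints: -1.875, -0.625, 0.625, 1.875.
f(-1.875) = 13.046875, f(-0.625) = -1.328125, f(0.625) = -6.328125, f(1.875) = -1.953125.
Sum = Δt · [f(-1.875) + f(-0.625) + f(0.625) + f(1.875)].
Sum = 4.296875.

4.296875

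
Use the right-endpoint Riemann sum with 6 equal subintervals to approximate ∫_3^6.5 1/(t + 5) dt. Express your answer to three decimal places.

Δt = (6.5 − 3)/6 = 7/12.
Right endpoints: 43/12, 25/6, 4.75, 16/3, 71/12, 6.5.
f(43/12) = 12/103, f(25/6) = 6/55, f(4.75) = 4/39, f(16/3) = 3/31, f(71/12) = 12/131, f(6.5) = 2/23.
Sum = Δt · [f(43/12) + f(25/6) + f(4.75) + ...].
Sum ≈ 0.352.

0.352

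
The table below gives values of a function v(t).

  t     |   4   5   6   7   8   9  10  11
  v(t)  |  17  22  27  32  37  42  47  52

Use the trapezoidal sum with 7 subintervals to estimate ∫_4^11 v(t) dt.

241.5

Δt = 1.
T_7 = (1/2)·[17 + 2·22 + 2·27 + 2·32 + 2·37 + 2·42 + 2·47 + 52] = 241.5.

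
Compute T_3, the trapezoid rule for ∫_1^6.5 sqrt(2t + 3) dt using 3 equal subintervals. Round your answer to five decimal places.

Δt = (6.5 − 1)/3 = 11/6.
f(1) ≈ 2.23607, f(17/6) ≈ 2.94392, f(14/3) ≈ 3.51188, f(6.5) ≈ 4.00000.
T_3 = (Δt/2)·[f(t_0) + 2f(t_1) + 2f(t_2) + f(t_3)].
Sum ≈ 17.55204.

17.55204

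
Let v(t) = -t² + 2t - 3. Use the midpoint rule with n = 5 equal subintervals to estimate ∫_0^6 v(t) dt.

Δt = (6 − 0)/5 = 1.2.
Midpoints: 0.6, 1.8, 3, 4.2, 5.4.
v(0.6) = -2.16, v(1.8) = -2.64, v(3) = -6, v(4.2) = -12.24, v(5.4) = -21.36.
Sum = Δt · [v(0.6) + v(1.8) + v(3) + v(4.2) + v(5.4)].
Sum = -53.28.

-53.28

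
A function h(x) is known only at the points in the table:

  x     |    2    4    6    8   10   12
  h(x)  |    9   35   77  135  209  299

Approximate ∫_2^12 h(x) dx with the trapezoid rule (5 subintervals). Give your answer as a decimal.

Δx = 2.
T_5 = (2/2)·[9 + 2·35 + 2·77 + 2·135 + 2·209 + 299] = 1220.

1220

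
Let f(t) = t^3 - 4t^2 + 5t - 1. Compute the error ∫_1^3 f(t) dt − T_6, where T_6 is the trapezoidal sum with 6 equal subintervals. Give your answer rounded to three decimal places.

Exact integral: ∫_1^3 f(t) dt ≈ 3.33333.
T_6 ≈ 3.40741.
Error ≈ 3.33333 − 3.40741 ≈ -0.074.

-0.074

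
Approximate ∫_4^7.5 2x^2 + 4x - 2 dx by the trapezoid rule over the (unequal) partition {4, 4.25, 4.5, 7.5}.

Subinterval widths: 0.25, 0.25, 3.
f(4) = 46, f(4.25) = 51.125, f(4.5) = 56.5, f(7.5) = 140.5.
On each subinterval the trapezoid contributes (Δx_i/2)·[f(x_{i-1}) + f(x_i)].
Sum = 321.09375.

321.09375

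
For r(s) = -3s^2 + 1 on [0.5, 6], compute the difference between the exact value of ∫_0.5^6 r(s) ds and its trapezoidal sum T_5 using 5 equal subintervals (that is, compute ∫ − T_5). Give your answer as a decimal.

Exact integral: ∫_0.5^6 r(s) ds = -210.375.
T_5 = -213.7025.
Error = -210.375 − (-213.7025) = 3.3275.

3.3275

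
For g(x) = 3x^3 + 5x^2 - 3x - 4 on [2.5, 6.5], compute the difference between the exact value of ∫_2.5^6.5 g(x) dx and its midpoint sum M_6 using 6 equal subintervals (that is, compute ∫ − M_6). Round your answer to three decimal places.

Exact integral: ∫_2.5^6.5 g(x) dx ≈ 1671.16667.
M_6 ≈ 1664.42593.
Error ≈ 1671.16667 − 1664.42593 ≈ 6.741.

6.741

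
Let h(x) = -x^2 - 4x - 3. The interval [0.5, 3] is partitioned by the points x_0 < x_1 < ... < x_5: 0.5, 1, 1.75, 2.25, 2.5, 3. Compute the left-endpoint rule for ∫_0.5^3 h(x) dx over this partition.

-29.046875

Subinterval widths: 0.5, 0.75, 0.5, 0.25, 0.5.
Left endpoints: 0.5, 1, 1.75, 2.25, 2.5.
h(0.5) = -5.25, h(1) = -8, h(1.75) = -13.0625, h(2.25) = -17.0625, h(2.5) = -19.25.
Sum = Σ Δx_i · h(x_i).
Sum = -29.046875.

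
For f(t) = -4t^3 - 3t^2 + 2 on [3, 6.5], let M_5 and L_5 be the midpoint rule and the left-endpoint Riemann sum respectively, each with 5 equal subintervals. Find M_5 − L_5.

M_5 = -1936.1125.
L_5 = -1580.25.
M_5 − L_5 = -355.8625.

-355.8625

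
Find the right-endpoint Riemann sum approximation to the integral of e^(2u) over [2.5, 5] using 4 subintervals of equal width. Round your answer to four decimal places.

Δu = (5 − 2.5)/4 = 0.625.
Right endpoints: 3.125, 3.75, 4.375, 5.
f(3.125) ≈ 518.0128, f(3.75) ≈ 1808.0424, f(4.375) ≈ 6310.6881, f(5) ≈ 22026.4658.
Sum = Δu · [f(3.125) + f(3.75) + f(4.375) + f(5)].
Sum ≈ 19164.5057.

19164.5057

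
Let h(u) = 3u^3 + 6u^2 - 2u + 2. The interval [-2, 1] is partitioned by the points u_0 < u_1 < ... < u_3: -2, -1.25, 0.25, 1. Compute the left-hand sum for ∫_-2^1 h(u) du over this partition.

Subinterval widths: 0.75, 1.5, 0.75.
Left endpoints: -2, -1.25, 0.25.
h(-2) = 6, h(-1.25) = 8.015625, h(0.25) = 1.921875.
Sum = Σ Δu_i · h(u_i).
Sum = 17.96484375.

17.96484375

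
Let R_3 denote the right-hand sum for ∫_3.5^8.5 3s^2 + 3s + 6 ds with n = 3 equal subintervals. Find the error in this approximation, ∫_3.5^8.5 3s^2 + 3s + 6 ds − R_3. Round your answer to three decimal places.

Exact integral: ∫_3.5^8.5 f(s) ds = 691.25.
R_3 ≈ 860.69444.
Error ≈ 691.25 − 860.69444 ≈ -169.444.

-169.444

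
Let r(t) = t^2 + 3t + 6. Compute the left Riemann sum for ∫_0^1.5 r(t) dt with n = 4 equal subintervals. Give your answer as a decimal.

12.26953125

Δt = (1.5 − 0)/4 = 0.375.
Left endpoints: 0, 0.375, 0.75, 1.125.
r(0) = 6, r(0.375) = 7.265625, r(0.75) = 8.8125, r(1.125) = 10.640625.
Sum = Δt · [r(0) + r(0.375) + r(0.75) + r(1.125)].
Sum = 12.26953125.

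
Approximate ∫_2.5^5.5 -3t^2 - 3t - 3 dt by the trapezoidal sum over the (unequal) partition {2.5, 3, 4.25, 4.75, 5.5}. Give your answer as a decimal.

Subinterval widths: 0.5, 1.25, 0.5, 0.75.
f(2.5) = -29.25, f(3) = -39, f(4.25) = -69.9375, f(4.75) = -84.9375, f(5.5) = -110.25.
On each subinterval the trapezoid contributes (Δt_i/2)·[f(t_{i-1}) + f(t_i)].
Sum = -197.0625.

-197.0625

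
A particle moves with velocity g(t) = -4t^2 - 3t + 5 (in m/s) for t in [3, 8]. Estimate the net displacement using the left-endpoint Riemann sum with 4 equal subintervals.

Δt = (8 − 3)/4 = 1.25.
Left endpoints: 3, 4.25, 5.5, 6.75.
g(3) = -40, g(4.25) = -80, g(5.5) = -132.5, g(6.75) = -197.5.
Sum = Δt · [g(3) + g(4.25) + g(5.5) + g(6.75)].
Sum = -562.5.

-562.5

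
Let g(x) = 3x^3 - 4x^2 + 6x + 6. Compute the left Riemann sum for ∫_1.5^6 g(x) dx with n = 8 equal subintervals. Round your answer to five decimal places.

Δx = (6 − 1.5)/8 = 0.5625.
Left endpoints: 1.5, 2.0625, 2.625, 3.1875, 3.75, 4.3125, 4.875, 5.4375.
g(1.5) = 16.125, g(2.0625) = 113379/4096, g(2.625) = 24807/512, g(3.1875) = 334401/4096, g(3.75) = 130.453125, g(4.3125) = 811383/4096, g(4.875) = 147333/512, g(5.4375) = 1649301/4096.
Sum = Δx · [g(1.5) + g(2.0625) + g(2.625) + ...].
Sum ≈ 670.98560.

670.98560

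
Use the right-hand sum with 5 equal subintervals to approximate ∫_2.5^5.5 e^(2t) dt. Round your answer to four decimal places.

51280.9678

Δt = (5.5 − 2.5)/5 = 0.6.
Right endpoints: 3.1, 3.7, 4.3, 4.9, 5.5.
f(3.1) ≈ 492.7490, f(3.7) ≈ 1635.9844, f(4.3) ≈ 5431.6596, f(4.9) ≈ 18033.7449, f(5.5) ≈ 59874.1417.
Sum = Δt · [f(3.1) + f(3.7) + f(4.3) + f(4.9) + f(5.5)].
Sum ≈ 51280.9678.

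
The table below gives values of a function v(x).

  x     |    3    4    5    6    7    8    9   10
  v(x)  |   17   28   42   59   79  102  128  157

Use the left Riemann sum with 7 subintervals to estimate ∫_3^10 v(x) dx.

455

Δx = 1.
Sum = 1·[17 + 28 + 42 + 59 + 79 + 102 + 128] = 455.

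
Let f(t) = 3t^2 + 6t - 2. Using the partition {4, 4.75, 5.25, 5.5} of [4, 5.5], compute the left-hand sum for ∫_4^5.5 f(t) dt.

127.640625

Subinterval widths: 0.75, 0.5, 0.25.
Left endpoints: 4, 4.75, 5.25.
f(4) = 70, f(4.75) = 94.1875, f(5.25) = 112.1875.
Sum = Σ Δt_i · f(t_i).
Sum = 127.640625.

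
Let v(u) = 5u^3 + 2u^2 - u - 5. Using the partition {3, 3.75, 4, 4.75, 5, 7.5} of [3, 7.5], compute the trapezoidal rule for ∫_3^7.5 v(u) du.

4329.109375

Subinterval widths: 0.75, 0.25, 0.75, 0.25, 2.5.
v(3) = 145, v(3.75) = 283.046875, v(4) = 343, v(4.75) = 571.234375, v(5) = 665, v(7.5) = 2209.375.
On each subinterval the trapezoid contributes (Δu_i/2)·[v(u_{i-1}) + v(u_i)].
Sum = 4329.109375.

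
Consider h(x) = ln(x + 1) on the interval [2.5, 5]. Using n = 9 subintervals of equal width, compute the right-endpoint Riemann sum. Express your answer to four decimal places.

3.9400

Δx = (5 − 2.5)/9 = 5/18.
Right endpoints: 25/9, 55/18, 10/3, 65/18, 35/9, 25/6, 40/9, 85/18, 5.
h(25/9) ≈ 1.3291, h(55/18) ≈ 1.4001, h(10/3) ≈ 1.4663, h(65/18) ≈ 1.5285, h(35/9) ≈ 1.5870, h(25/6) ≈ 1.6422, h(40/9) ≈ 1.6946, h(85/18) ≈ 1.7444, h(5) ≈ 1.7918.
Sum = Δx · [h(25/9) + h(55/18) + h(10/3) + ...].
Sum ≈ 3.9400.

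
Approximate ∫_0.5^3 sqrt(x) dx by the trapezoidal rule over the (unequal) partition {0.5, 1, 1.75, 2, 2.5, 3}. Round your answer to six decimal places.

Subinterval widths: 0.5, 0.75, 0.25, 0.5, 0.5.
f(0.5) ≈ 0.707107, f(1) ≈ 1.000000, f(1.75) ≈ 1.322876, f(2) ≈ 1.414214, f(2.5) ≈ 1.581139, f(3) ≈ 1.732051.
On each subinterval the trapezoid contributes (Δx_i/2)·[f(x_{i-1}) + f(x_i)].
Sum ≈ 3.217127.

3.217127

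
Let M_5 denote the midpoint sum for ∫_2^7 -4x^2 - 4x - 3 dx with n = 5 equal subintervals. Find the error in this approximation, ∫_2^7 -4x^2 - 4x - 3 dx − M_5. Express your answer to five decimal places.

-1.66667

Exact integral: ∫_2^7 f(x) dx ≈ -551.6666667.
M_5 = -550.
Error ≈ -551.6666667 − (-550) ≈ -1.66667.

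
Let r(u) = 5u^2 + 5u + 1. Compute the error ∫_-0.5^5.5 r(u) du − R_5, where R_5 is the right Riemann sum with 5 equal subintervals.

-115.2

Exact integral: ∫_-0.5^5.5 r(u) du = 358.5.
R_5 = 473.7.
Error = 358.5 − 473.7 = -115.2.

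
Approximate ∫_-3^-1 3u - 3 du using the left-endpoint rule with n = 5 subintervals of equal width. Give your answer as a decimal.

-19.2

Δu = (-1 − (-3))/5 = 0.4.
Left endpoints: -3, -2.6, -2.2, -1.8, -1.4.
f(-3) = -12, f(-2.6) = -10.8, f(-2.2) = -9.6, f(-1.8) = -8.4, f(-1.4) = -7.2.
Sum = Δu · [f(-3) + f(-2.6) + f(-2.2) + f(-1.8) + f(-1.4)].
Sum = -19.2.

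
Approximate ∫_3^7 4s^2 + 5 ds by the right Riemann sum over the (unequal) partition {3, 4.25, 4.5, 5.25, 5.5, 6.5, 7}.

Subinterval widths: 1.25, 0.25, 0.75, 0.25, 1, 0.5.
Right endpoints: 4.25, 4.5, 5.25, 5.5, 6.5, 7.
f(4.25) = 77.25, f(4.5) = 86, f(5.25) = 115.25, f(5.5) = 126, f(6.5) = 174, f(7) = 201.
Sum = Σ Δs_i · f(s_i).
Sum = 510.5.

510.5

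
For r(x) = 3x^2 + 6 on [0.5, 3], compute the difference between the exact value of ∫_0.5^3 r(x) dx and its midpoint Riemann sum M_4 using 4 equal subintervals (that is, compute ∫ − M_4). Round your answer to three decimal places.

0.244

Exact integral: ∫_0.5^3 r(x) dx = 41.875.
M_4 ≈ 41.63086.
Error ≈ 41.875 − 41.63086 ≈ 0.244.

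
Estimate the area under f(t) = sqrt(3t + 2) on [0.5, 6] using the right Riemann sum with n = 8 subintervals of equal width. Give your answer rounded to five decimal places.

Δt = (6 − 0.5)/8 = 0.6875.
Right endpoints: 1.1875, 1.875, 2.5625, 3.25, 3.9375, 4.625, 5.3125, 6.
f(1.1875) ≈ 2.35850, f(1.875) ≈ 2.76134, f(2.5625) ≈ 3.11247, f(3.25) ≈ 3.42783, f(3.9375) ≈ 3.71652, f(4.625) ≈ 3.98434, f(5.3125) ≈ 4.23527, f(6) ≈ 4.47214.
Sum = Δt · [f(1.1875) + f(1.875) + f(2.5625) + ...].
Sum ≈ 19.29703.

19.29703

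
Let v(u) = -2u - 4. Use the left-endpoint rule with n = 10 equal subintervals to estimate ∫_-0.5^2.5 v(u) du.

-17.1

Δu = (2.5 − (-0.5))/10 = 0.3.
Left endpoints: -0.5, -0.2, 0.1, 0.4, 0.7, 1, 1.3, 1.6, 1.9, 2.2.
v(-0.5) = -3, v(-0.2) = -3.6, v(0.1) = -4.2, v(0.4) = -4.8, v(0.7) = -5.4, v(1) = -6, v(1.3) = -6.6, v(1.6) = -7.2, v(1.9) = -7.8, v(2.2) = -8.4.
Sum = Δu · [v(-0.5) + v(-0.2) + v(0.1) + ...].
Sum = -17.1.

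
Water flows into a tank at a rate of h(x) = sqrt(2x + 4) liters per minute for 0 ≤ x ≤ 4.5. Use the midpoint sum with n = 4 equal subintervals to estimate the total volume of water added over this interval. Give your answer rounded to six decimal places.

12.968969

Δx = (4.5 − 0)/4 = 1.125.
Midpoints: 0.5625, 1.6875, 2.8125, 3.9375.
h(0.5625) ≈ 2.263846, h(1.6875) ≈ 2.715695, h(2.8125) ≈ 3.102418, h(3.9375) ≈ 3.446012.
Sum = Δx · [h(0.5625) + h(1.6875) + h(2.8125) + h(3.9375)].
Sum ≈ 12.968969.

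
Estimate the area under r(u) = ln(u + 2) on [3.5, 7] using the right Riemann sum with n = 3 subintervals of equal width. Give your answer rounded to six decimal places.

Δu = (7 − 3.5)/3 = 7/6.
Right endpoints: 14/3, 35/6, 7.
r(14/3) ≈ 1.897120, r(35/6) ≈ 2.058388, r(7) ≈ 2.197225.
Sum = Δu · [r(14/3) + r(35/6) + r(7)].
Sum ≈ 7.178188.

7.178188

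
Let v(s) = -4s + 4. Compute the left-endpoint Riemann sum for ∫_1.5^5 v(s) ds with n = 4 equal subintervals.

Δs = (5 − 1.5)/4 = 0.875.
Left endpoints: 1.5, 2.375, 3.25, 4.125.
v(1.5) = -2, v(2.375) = -5.5, v(3.25) = -9, v(4.125) = -12.5.
Sum = Δs · [v(1.5) + v(2.375) + v(3.25) + v(4.125)].
Sum = -25.375.

-25.375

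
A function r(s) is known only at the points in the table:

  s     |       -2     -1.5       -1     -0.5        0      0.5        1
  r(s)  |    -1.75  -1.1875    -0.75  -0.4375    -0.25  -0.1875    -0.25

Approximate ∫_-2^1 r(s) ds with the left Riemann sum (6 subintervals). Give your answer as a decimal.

-2.28125

Δs = 0.5.
Sum = 0.5·[(-1.75) + (-1.1875) + (-0.75) + (-0.4375) + (-0.25) + (-0.1875)] = -2.28125.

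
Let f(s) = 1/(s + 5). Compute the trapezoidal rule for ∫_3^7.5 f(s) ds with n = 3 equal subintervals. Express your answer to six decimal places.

Δs = (7.5 − 3)/3 = 1.5.
f(3) = 0.125, f(4.5) = 2/19, f(6) = 1/11, f(7.5) = 0.08.
T_3 = (Δs/2)·[f(s_0) + 2f(s_1) + 2f(s_2) + f(s_3)].
Sum ≈ 0.448008.

0.448008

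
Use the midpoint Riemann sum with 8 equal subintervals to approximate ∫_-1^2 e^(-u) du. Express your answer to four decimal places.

2.5679

Δu = (2 − (-1))/8 = 0.375.
Midpoints: -0.8125, -0.4375, -0.0625, 0.3125, 0.6875, 1.0625, 1.4375, 1.8125.
f(-0.8125) ≈ 2.2535, f(-0.4375) ≈ 1.5488, f(-0.0625) ≈ 1.0645, f(0.3125) ≈ 0.7316, f(0.6875) ≈ 0.5028, f(1.0625) ≈ 0.3456, f(1.4375) ≈ 0.2375, f(1.8125) ≈ 0.1632.
Sum = Δu · [f(-0.8125) + f(-0.4375) + f(-0.0625) + ...].
Sum ≈ 2.5679.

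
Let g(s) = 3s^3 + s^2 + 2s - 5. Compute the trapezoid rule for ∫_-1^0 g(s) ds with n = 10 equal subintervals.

-6.4225

Δs = (0 − (-1))/10 = 0.1.
g(-1) = -9, g(-0.9) = -8.177, g(-0.8) = -7.496, g(-0.7) = -6.939, g(-0.6) = -6.488, g(-0.5) = -6.125, g(-0.4) = -5.832, g(-0.3) = -5.591, g(-0.2) = -5.384, g(-0.1) = -5.193, g(0) = -5.
T_10 = (Δs/2)·[g(s_0) + 2g(s_1) + ... + 2g(s_{9}) + g(s_10)].
Sum = -6.4225.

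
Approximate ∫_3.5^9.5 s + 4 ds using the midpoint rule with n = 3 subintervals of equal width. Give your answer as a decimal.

Δs = (9.5 − 3.5)/3 = 2.
Midpoints: 4.5, 6.5, 8.5.
f(4.5) = 8.5, f(6.5) = 10.5, f(8.5) = 12.5.
Sum = Δs · [f(4.5) + f(6.5) + f(8.5)].
Sum = 63.

63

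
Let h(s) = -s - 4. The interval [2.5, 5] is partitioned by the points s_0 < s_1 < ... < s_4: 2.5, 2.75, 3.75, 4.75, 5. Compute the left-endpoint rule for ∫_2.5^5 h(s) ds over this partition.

-18.3125

Subinterval widths: 0.25, 1, 1, 0.25.
Left endpoints: 2.5, 2.75, 3.75, 4.75.
h(2.5) = -6.5, h(2.75) = -6.75, h(3.75) = -7.75, h(4.75) = -8.75.
Sum = Σ Δs_i · h(s_i).
Sum = -18.3125.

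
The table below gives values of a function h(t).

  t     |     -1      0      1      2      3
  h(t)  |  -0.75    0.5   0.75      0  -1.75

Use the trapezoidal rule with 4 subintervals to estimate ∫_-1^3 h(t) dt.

Δt = 1.
T_4 = (1/2)·[(-0.75) + 2·0.5 + 2·0.75 + 2·0 + (-1.75)] = 0.

0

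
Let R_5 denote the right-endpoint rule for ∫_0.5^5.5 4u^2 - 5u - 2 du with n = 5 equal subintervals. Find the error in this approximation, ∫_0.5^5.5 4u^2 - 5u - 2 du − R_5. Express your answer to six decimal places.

-50.833333

Exact integral: ∫_0.5^5.5 f(u) du ≈ 136.66666667.
R_5 = 187.5.
Error ≈ 136.66666667 − 187.5 ≈ -50.833333.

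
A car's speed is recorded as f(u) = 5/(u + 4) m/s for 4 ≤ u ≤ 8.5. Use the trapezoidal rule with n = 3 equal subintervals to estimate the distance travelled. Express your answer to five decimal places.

2.24004

Δu = (8.5 − 4)/3 = 1.5.
f(4) = 0.625, f(5.5) = 10/19, f(7) = 5/11, f(8.5) = 0.4.
T_3 = (Δu/2)·[f(u_0) + 2f(u_1) + 2f(u_2) + f(u_3)].
Sum ≈ 2.24004.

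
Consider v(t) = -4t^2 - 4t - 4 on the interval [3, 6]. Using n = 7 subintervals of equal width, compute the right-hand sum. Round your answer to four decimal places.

-344.0816

Δt = (6 − 3)/7 = 3/7.
Right endpoints: 24/7, 27/7, 30/7, 33/7, 36/7, 39/7, 6.
v(24/7) = -3172/49, v(27/7) = -3868/49, v(30/7) = -4636/49, v(33/7) = -5476/49, v(36/7) = -6388/49, v(39/7) = -7372/49, v(6) = -172.
Sum = Δt · [v(24/7) + v(27/7) + v(30/7) + ...].
Sum ≈ -344.0816.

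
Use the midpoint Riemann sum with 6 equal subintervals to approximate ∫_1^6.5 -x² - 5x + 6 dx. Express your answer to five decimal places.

Δx = (6.5 − 1)/6 = 11/12.
Midpoints: 35/24, 2.375, 79/24, 101/24, 5.125, 145/24.
f(35/24) = -1969/576, f(2.375) = -11.515625, f(79/24) = -12265/576, f(101/24) = -18865/576, f(5.125) = -45.890625, f(145/24) = -34969/576.
Sum = Δx · [f(35/24) + f(2.375) + f(79/24) + ...].
Sum ≈ -160.94821.

-160.94821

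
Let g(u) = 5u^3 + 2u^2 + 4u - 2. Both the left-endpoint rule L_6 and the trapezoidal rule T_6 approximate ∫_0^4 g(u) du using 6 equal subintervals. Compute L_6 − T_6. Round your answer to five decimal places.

-122.66667

L_6 ≈ 273.4814815.
T_6 ≈ 396.1481481.
L_6 − T_6 ≈ -122.66667.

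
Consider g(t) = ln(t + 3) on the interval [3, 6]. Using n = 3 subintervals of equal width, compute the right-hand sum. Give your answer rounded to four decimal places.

Δt = (6 − 3)/3 = 1.
Right endpoints: 4, 5, 6.
g(4) ≈ 1.9459, g(5) ≈ 2.0794, g(6) ≈ 2.1972.
Sum = Δt · [g(4) + g(5) + g(6)].
Sum ≈ 6.2226.

6.2226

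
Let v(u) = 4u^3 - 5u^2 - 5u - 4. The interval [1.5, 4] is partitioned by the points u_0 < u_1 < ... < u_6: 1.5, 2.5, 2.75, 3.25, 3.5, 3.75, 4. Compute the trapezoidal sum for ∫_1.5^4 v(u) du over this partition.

Subinterval widths: 1, 0.25, 0.5, 0.25, 0.25, 0.25.
v(1.5) = -9.25, v(2.5) = 14.75, v(2.75) = 27.625, v(3.25) = 64.25, v(3.5) = 88.75, v(3.75) = 117.875, v(4) = 152.
On each subinterval the trapezoid contributes (Δu_i/2)·[v(u_{i-1}) + v(u_i)].
Sum = 109.703125.

109.703125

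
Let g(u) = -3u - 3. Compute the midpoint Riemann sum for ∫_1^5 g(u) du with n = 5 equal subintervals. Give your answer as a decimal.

-48

Δu = (5 − 1)/5 = 0.8.
Midpoints: 1.4, 2.2, 3, 3.8, 4.6.
g(1.4) = -7.2, g(2.2) = -9.6, g(3) = -12, g(3.8) = -14.4, g(4.6) = -16.8.
Sum = Δu · [g(1.4) + g(2.2) + g(3) + g(3.8) + g(4.6)].
Sum = -48.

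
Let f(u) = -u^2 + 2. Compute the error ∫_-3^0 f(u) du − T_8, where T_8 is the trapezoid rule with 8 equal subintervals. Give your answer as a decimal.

Exact integral: ∫_-3^0 f(u) du = -3.
T_8 = -3.0703125.
Error = -3 − (-3.0703125) = 0.0703125.

0.0703125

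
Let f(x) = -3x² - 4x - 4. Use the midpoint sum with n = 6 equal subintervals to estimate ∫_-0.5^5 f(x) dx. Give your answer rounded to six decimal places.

Δx = (5 − (-0.5))/6 = 11/12.
Midpoints: -1/24, 0.875, 43/24, 65/24, 3.625, 109/24.
f(-1/24) = -737/192, f(0.875) = -9.796875, f(43/24) = -20.796875, f(65/24) = -7073/192, f(3.625) = -57.921875, f(109/24) = -84.046875.
Sum = Δx · [f(-1/24) + f(0.875) + f(43/24) + ...].
Sum ≈ -195.469618.

-195.469618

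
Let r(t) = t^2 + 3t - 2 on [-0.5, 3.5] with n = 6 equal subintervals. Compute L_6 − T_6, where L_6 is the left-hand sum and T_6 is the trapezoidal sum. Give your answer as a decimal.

-8

L_6 ≈ 16.62963.
T_6 ≈ 24.62963.
L_6 − T_6 = -8.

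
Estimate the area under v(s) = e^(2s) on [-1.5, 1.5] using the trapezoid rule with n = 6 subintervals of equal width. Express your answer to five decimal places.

Δs = (1.5 − (-1.5))/6 = 0.5.
v(-1.5) ≈ 0.04979, v(-1) ≈ 0.13534, v(-0.5) ≈ 0.36788, v(0) ≈ 1.00000, v(0.5) ≈ 2.71828, v(1) ≈ 7.38906, v(1.5) ≈ 20.08554.
T_6 = (Δs/2)·[v(s_0) + 2v(s_1) + ... + 2v(s_{5}) + v(s_6)].
Sum ≈ 10.83911.

10.83911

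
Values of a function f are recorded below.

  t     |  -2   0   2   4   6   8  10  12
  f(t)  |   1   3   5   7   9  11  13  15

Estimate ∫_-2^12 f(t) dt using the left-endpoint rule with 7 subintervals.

Δt = 2.
Sum = 2·[1 + 3 + 5 + 7 + 9 + 11 + 13] = 98.

98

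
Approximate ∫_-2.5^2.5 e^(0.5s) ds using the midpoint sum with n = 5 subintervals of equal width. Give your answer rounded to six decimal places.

6.341413

Δs = (2.5 − (-2.5))/5 = 1.
Midpoints: -2, -1, 0, 1, 2.
f(-2) ≈ 0.367879, f(-1) ≈ 0.606531, f(0) ≈ 1.000000, f(1) ≈ 1.648721, f(2) ≈ 2.718282.
Sum = Δs · [f(-2) + f(-1) + f(0) + f(1) + f(2)].
Sum ≈ 6.341413.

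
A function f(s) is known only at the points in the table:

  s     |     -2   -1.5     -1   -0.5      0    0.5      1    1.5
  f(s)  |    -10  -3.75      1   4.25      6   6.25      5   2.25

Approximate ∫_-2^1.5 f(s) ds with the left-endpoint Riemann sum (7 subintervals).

4.375

Δs = 0.5.
Sum = 0.5·[(-10) + (-3.75) + 1 + 4.25 + 6 + 6.25 + 5] = 4.375.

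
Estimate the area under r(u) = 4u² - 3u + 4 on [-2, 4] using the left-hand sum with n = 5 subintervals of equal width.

89.76

Δu = (4 − (-2))/5 = 1.2.
Left endpoints: -2, -0.8, 0.4, 1.6, 2.8.
r(-2) = 26, r(-0.8) = 8.96, r(0.4) = 3.44, r(1.6) = 9.44, r(2.8) = 26.96.
Sum = Δu · [r(-2) + r(-0.8) + r(0.4) + r(1.6) + r(2.8)].
Sum = 89.76.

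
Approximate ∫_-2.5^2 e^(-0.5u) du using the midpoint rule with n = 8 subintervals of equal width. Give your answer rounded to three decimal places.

6.224

Δu = (2 − (-2.5))/8 = 0.5625.
Midpoints: -2.21875, -1.65625, -1.09375, -0.53125, 0.03125, 0.59375, 1.15625, 1.71875.
f(-2.21875) ≈ 3.032, f(-1.65625) ≈ 2.289, f(-1.09375) ≈ 1.728, f(-0.53125) ≈ 1.304, f(0.03125) ≈ 0.984, f(0.59375) ≈ 0.743, f(1.15625) ≈ 0.561, f(1.71875) ≈ 0.423.
Sum = Δu · [f(-2.21875) + f(-1.65625) + f(-1.09375) + ...].
Sum ≈ 6.224.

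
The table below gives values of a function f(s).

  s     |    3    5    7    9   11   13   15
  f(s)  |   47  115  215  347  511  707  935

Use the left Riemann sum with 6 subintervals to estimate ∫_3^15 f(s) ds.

3884

Δs = 2.
Sum = 2·[47 + 115 + 215 + 347 + 511 + 707] = 3884.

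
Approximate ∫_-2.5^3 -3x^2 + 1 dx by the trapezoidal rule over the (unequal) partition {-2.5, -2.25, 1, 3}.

-58.296875

Subinterval widths: 0.25, 3.25, 2.
f(-2.5) = -17.75, f(-2.25) = -14.1875, f(1) = -2, f(3) = -26.
On each subinterval the trapezoid contributes (Δx_i/2)·[f(x_{i-1}) + f(x_i)].
Sum = -58.296875.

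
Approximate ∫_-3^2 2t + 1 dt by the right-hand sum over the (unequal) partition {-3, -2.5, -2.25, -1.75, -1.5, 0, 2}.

Subinterval widths: 0.5, 0.25, 0.5, 0.25, 1.5, 2.
Right endpoints: -2.5, -2.25, -1.75, -1.5, 0, 2.
f(-2.5) = -4, f(-2.25) = -3.5, f(-1.75) = -2.5, f(-1.5) = -2, f(0) = 1, f(2) = 5.
Sum = Σ Δt_i · f(t_i).
Sum = 6.875.

6.875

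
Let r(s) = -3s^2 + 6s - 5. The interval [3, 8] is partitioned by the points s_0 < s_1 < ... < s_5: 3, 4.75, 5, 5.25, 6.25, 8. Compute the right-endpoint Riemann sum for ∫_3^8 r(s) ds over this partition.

-449.3125

Subinterval widths: 1.75, 0.25, 0.25, 1, 1.75.
Right endpoints: 4.75, 5, 5.25, 6.25, 8.
r(4.75) = -44.1875, r(5) = -50, r(5.25) = -56.1875, r(6.25) = -84.6875, r(8) = -149.
Sum = Σ Δs_i · r(s_i).
Sum = -449.3125.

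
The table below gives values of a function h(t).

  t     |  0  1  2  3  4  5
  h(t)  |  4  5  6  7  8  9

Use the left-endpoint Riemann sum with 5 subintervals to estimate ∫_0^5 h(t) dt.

Δt = 1.
Sum = 1·[4 + 5 + 6 + 7 + 8] = 30.

30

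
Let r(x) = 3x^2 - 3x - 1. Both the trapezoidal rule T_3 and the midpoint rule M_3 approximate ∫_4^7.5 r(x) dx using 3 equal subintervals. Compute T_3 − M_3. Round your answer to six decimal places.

3.572917

T_3 ≈ 296.38194444.
M_3 ≈ 292.80902778.
T_3 − M_3 ≈ 3.572917.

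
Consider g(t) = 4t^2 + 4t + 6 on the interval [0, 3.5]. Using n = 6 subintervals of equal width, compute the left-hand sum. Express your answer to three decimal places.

85.086

Δt = (3.5 − 0)/6 = 7/12.
Left endpoints: 0, 7/12, 7/6, 1.75, 7/3, 35/12.
g(0) = 6, g(7/12) = 349/36, g(7/6) = 145/9, g(1.75) = 25.25, g(7/3) = 334/9, g(35/12) = 1861/36.
Sum = Δt · [g(0) + g(7/12) + g(7/6) + ...].
Sum ≈ 85.086.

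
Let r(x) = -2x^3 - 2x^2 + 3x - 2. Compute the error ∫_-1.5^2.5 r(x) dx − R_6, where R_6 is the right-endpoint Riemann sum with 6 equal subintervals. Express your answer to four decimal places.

Exact integral: ∫_-1.5^2.5 r(x) dx ≈ -31.666667.
R_6 ≈ -44.481481.
Error ≈ -31.666667 − (-44.481481) ≈ 12.8148.

12.8148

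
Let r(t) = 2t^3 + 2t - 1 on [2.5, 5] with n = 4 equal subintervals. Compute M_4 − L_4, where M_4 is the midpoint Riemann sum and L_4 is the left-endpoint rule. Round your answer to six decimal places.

64.428711

M_4 ≈ 307.38769531.
L_4 ≈ 242.95898438.
M_4 − L_4 ≈ 64.428711.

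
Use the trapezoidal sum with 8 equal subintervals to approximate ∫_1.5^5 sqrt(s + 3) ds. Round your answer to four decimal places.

Δs = (5 − 1.5)/8 = 0.4375.
f(1.5) ≈ 2.1213, f(1.9375) ≈ 2.2220, f(2.375) ≈ 2.3184, f(2.8125) ≈ 2.4109, f(3.25) ≈ 2.5000, f(3.6875) ≈ 2.5860, f(4.125) ≈ 2.6693, f(4.5625) ≈ 2.7500, f(5) ≈ 2.8284.
T_8 = (Δs/2)·[f(s_0) + 2f(s_1) + ... + 2f(s_{7}) + f(s_8)].
Sum ≈ 8.7200.

8.7200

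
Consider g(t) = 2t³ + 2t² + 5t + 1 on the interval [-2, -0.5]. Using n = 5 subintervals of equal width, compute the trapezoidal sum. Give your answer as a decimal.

-10.7175

Δt = (-0.5 − (-2))/5 = 0.3.
g(-2) = -17, g(-1.7) = -11.546, g(-1.4) = -7.568, g(-1.1) = -4.742, g(-0.8) = -2.744, g(-0.5) = -1.25.
T_5 = (Δt/2)·[g(t_0) + 2g(t_1) + ... + 2g(t_{4}) + g(t_5)].
Sum = -10.7175.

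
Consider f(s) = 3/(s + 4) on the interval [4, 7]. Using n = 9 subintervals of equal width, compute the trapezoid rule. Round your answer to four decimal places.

0.9556

Δs = (7 − 4)/9 = 1/3.
f(4) = 0.375, f(13/3) = 0.36, f(14/3) = 9/26, f(5) = 1/3, f(16/3) = 9/28, f(17/3) = 9/29, f(6) = 0.3, f(19/3) = 9/31, f(20/3) = 0.28125, f(7) = 3/11.
T_9 = (Δs/2)·[f(s_0) + 2f(s_1) + ... + 2f(s_{8}) + f(s_9)].
Sum ≈ 0.9556.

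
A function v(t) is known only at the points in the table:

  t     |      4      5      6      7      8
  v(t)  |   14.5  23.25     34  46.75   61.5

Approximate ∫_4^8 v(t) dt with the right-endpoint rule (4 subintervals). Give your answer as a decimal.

Δt = 1.
Sum = 1·[23.25 + 34 + 46.75 + 61.5] = 165.5.

165.5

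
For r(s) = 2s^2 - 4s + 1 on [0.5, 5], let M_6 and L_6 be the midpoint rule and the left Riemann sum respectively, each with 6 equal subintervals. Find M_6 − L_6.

M_6 = 37.828125.
L_6 = 27.28125.
M_6 − L_6 = 10.546875.

10.546875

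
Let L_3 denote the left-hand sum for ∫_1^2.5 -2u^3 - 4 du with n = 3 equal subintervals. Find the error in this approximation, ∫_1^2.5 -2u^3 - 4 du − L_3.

-6.65625

Exact integral: ∫_1^2.5 f(u) du = -25.03125.
L_3 = -18.375.
Error = -25.03125 − (-18.375) = -6.65625.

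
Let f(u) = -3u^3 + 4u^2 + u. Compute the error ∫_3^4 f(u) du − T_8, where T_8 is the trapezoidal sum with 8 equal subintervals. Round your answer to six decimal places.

Exact integral: ∫_3^4 f(u) du ≈ -78.41666667.
T_8 = -78.48828125.
Error ≈ -78.41666667 − (-78.48828125) ≈ 0.071615.

0.071615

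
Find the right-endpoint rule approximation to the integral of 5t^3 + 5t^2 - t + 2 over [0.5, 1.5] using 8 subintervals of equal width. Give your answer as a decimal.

Δt = (1.5 − 0.5)/8 = 0.125.
Right endpoints: 0.625, 0.75, 0.875, 1, 1.125, 1.25, 1.375, 1.5.
f(0.625) = 2329/512, f(0.75) = 6.171875, f(0.875) = 4251/512, f(1) = 11, f(1.125) = 7333/512, f(1.25) = 18.328125, f(1.375) = 11815/512, f(1.5) = 28.625.
Sum = Δt · [f(0.625) + f(0.75) + f(0.875) + ...].
Sum = 14.296875.

14.296875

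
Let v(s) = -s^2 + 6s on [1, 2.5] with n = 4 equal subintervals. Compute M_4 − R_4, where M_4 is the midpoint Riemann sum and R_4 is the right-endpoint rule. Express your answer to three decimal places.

M_4 ≈ 10.89258.
R_4 = 11.54296875.
M_4 − R_4 ≈ -0.650.

-0.650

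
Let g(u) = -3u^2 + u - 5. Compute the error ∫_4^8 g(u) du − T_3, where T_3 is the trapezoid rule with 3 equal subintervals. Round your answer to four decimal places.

3.5556

Exact integral: ∫_4^8 g(u) du = -444.
T_3 ≈ -447.555556.
Error ≈ -444 − (-447.555556) ≈ 3.5556.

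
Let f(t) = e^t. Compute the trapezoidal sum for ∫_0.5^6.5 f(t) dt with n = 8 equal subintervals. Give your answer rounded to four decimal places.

Δt = (6.5 − 0.5)/8 = 0.75.
f(0.5) ≈ 1.6487, f(1.25) ≈ 3.4903, f(2) ≈ 7.3891, f(2.75) ≈ 15.6426, f(3.5) ≈ 33.1155, f(4.25) ≈ 70.1054, f(5) ≈ 148.4132, f(5.75) ≈ 314.1907, f(6.5) ≈ 665.1416.
T_8 = (Δt/2)·[f(t_0) + 2f(t_1) + ... + 2f(t_{7}) + f(t_8)].
Sum ≈ 694.3064.

694.3064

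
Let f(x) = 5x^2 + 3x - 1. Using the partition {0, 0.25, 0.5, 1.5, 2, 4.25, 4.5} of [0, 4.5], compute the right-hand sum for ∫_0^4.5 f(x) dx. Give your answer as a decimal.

285.78125

Subinterval widths: 0.25, 0.25, 1, 0.5, 2.25, 0.25.
Right endpoints: 0.25, 0.5, 1.5, 2, 4.25, 4.5.
f(0.25) = 0.0625, f(0.5) = 1.75, f(1.5) = 14.75, f(2) = 25, f(4.25) = 102.0625, f(4.5) = 113.75.
Sum = Σ Δx_i · f(x_i).
Sum = 285.78125.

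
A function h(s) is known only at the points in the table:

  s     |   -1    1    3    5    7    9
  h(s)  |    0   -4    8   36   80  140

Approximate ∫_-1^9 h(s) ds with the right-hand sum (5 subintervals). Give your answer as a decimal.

Δs = 2.
Sum = 2·[(-4) + 8 + 36 + 80 + 140] = 520.

520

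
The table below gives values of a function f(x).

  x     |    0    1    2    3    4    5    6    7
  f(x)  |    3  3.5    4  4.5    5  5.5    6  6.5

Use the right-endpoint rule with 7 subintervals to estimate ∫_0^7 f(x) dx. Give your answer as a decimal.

Δx = 1.
Sum = 1·[3.5 + 4 + 4.5 + 5 + 5.5 + 6 + 6.5] = 35.

35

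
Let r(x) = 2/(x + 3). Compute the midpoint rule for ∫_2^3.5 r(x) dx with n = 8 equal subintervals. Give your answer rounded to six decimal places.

0.524681

Δx = (3.5 − 2)/8 = 0.1875.
Midpoints: 2.09375, 2.28125, 2.46875, 2.65625, 2.84375, 3.03125, 3.21875, 3.40625.
r(2.09375) = 64/163, r(2.28125) = 64/169, r(2.46875) = 64/175, r(2.65625) = 64/181, r(2.84375) = 64/187, r(3.03125) = 64/193, r(3.21875) = 64/199, r(3.40625) = 64/205.
Sum = Δx · [r(2.09375) + r(2.28125) + r(2.46875) + ...].
Sum ≈ 0.524681.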